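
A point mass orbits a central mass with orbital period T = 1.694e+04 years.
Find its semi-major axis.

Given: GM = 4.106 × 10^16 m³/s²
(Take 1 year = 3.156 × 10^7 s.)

Convert to SI: T = 1.694e+04 years = 5.34626e+11 s.
Invert Kepler's third law: a = (GM · T² / (4π²))^(1/3).
Substituting T = 5.34626e+11 s and GM = 4.106e+16 m³/s²:
a = (4.106e+16 · (5.34626e+11)² / (4π²))^(1/3) m
a ≈ 6.674e+12 m = 6.674 Tm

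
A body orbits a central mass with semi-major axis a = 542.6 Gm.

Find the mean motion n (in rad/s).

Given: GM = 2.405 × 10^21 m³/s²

Convert to SI: a = 542.6 Gm = 5.426e+11 m.
n = √(GM / a³).
n = √(2.405e+21 / (5.426e+11)³) rad/s ≈ 1.227e-07 rad/s.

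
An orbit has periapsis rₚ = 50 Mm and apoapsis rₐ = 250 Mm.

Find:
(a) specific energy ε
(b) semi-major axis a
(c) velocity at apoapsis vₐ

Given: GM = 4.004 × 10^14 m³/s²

Convert to SI: rₚ = 50 Mm = 5e+07 m; rₐ = 250 Mm = 2.5e+08 m.
(a) With a = (rₚ + rₐ)/2 = 1.5e+08 m, ε = −GM/(2a) = −4.004e+14/(2 · 1.5e+08) J/kg ≈ -1.335e+06 J/kg
(b) a = (rₚ + rₐ)/2 = (5e+07 + 2.5e+08)/2 ≈ 1.5e+08 m
(c) With a = (rₚ + rₐ)/2 = 1.5e+08 m, vₐ = √(GM (2/rₐ − 1/a)) = √(4.004e+14 · (2/2.5e+08 − 1/1.5e+08)) m/s ≈ 730.7 m/s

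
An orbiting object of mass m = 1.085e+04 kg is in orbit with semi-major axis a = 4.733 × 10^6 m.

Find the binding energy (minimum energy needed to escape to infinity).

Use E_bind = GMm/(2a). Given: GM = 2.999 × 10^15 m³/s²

Total orbital energy is E = −GMm/(2a); binding energy is E_bind = −E = GMm/(2a).
E_bind = 2.999e+15 · 1.085e+04 / (2 · 4.733e+06) J ≈ 3.437e+12 J = 3.437 TJ.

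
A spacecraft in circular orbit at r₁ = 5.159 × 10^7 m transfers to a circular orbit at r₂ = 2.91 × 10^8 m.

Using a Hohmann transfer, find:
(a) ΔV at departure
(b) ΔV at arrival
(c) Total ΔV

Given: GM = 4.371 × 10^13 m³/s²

Transfer semi-major axis: a_t = (r₁ + r₂)/2 = (5.159e+07 + 2.91e+08)/2 = 1.71295e+08 m.
Circular speeds: v₁ = √(GM/r₁) = 920.466 m/s, v₂ = √(GM/r₂) = 387.564 m/s.
Transfer speeds (vis-viva v² = GM(2/r − 1/a_t)): v₁ᵗ = 1199.73 m/s, v₂ᵗ = 212.694 m/s.
(a) ΔV₁ = |v₁ᵗ − v₁| ≈ 279.3 m/s = 279.3 m/s.
(b) ΔV₂ = |v₂ − v₂ᵗ| ≈ 174.9 m/s = 174.9 m/s.
(c) ΔV_total = ΔV₁ + ΔV₂ ≈ 454.1 m/s = 454.1 m/s.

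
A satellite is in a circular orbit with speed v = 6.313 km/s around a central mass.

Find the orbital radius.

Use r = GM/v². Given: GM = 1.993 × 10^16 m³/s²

Convert to SI: v = 6.313 km/s = 6313 m/s.
For a circular orbit, v² = GM / r, so r = GM / v².
r = 1.993e+16 / (6313)² m ≈ 5.001e+08 m = 500.1 Mm.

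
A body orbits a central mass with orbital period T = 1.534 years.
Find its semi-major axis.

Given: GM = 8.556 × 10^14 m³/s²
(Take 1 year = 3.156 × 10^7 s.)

Convert to SI: T = 1.534 years = 4.8413e+07 s.
Invert Kepler's third law: a = (GM · T² / (4π²))^(1/3).
Substituting T = 4.8413e+07 s and GM = 8.556e+14 m³/s²:
a = (8.556e+14 · (4.8413e+07)² / (4π²))^(1/3) m
a ≈ 3.703e+09 m = 3.703 Gm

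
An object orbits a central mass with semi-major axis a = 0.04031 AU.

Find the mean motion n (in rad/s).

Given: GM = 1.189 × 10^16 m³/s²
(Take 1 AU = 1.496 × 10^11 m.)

Convert to SI: a = 0.04031 AU = 6.03038e+09 m.
n = √(GM / a³).
n = √(1.189e+16 / (6.03038e+09)³) rad/s ≈ 2.328e-07 rad/s.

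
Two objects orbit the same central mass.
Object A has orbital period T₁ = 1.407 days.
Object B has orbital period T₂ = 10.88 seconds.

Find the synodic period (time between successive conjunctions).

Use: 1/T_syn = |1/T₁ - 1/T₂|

Convert to SI: T₁ = 1.407 days = 121565 s.
T_syn = |T₁ · T₂ / (T₁ − T₂)|.
T_syn = |121565 · 10.88 / (121565 − 10.88)| s ≈ 10.88 s = 10.88 seconds.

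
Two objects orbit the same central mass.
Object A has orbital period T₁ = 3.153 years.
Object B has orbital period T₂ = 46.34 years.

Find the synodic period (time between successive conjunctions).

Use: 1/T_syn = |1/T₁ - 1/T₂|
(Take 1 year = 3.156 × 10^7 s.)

Convert to SI: T₁ = 3.153 years = 9.95087e+07 s; T₂ = 46.34 years = 1.46249e+09 s.
T_syn = |T₁ · T₂ / (T₁ − T₂)|.
T_syn = |9.95087e+07 · 1.46249e+09 / (9.95087e+07 − 1.46249e+09)| s ≈ 1.068e+08 s = 3.383 years.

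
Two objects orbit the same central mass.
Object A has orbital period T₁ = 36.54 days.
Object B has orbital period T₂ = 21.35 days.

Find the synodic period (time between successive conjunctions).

Convert to SI: T₁ = 36.54 days = 3.15706e+06 s; T₂ = 21.35 days = 1.84464e+06 s.
T_syn = |T₁ · T₂ / (T₁ − T₂)|.
T_syn = |3.15706e+06 · 1.84464e+06 / (3.15706e+06 − 1.84464e+06)| s ≈ 4.437e+06 s = 51.36 days.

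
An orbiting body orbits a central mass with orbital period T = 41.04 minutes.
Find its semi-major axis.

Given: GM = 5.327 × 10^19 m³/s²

Convert to SI: T = 41.04 minutes = 2462.4 s.
Invert Kepler's third law: a = (GM · T² / (4π²))^(1/3).
Substituting T = 2462.4 s and GM = 5.327e+19 m³/s²:
a = (5.327e+19 · (2462.4)² / (4π²))^(1/3) m
a ≈ 2.015e+08 m = 201.5 Mm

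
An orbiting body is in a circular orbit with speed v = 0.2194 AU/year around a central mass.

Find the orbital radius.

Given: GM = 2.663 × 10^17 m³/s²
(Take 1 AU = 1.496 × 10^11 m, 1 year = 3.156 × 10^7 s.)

Convert to SI: v = 0.2194 AU/year = 1039.99 m/s.
For a circular orbit, v² = GM / r, so r = GM / v².
r = 2.663e+17 / (1039.99)² m ≈ 2.462e+11 m = 1.646 AU.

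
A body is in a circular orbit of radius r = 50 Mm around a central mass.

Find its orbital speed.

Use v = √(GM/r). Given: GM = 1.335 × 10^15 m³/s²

Convert to SI: r = 50 Mm = 5e+07 m.
For a circular orbit, gravity supplies the centripetal force, so v = √(GM / r).
v = √(1.335e+15 / 5e+07) m/s ≈ 5167 m/s = 5.167 km/s.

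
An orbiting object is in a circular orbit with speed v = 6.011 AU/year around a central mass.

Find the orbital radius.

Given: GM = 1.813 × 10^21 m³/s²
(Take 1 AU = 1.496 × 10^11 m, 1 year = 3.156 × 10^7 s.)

Convert to SI: v = 6.011 AU/year = 28493.2 m/s.
For a circular orbit, v² = GM / r, so r = GM / v².
r = 1.813e+21 / (28493.2)² m ≈ 2.233e+12 m = 14.93 AU.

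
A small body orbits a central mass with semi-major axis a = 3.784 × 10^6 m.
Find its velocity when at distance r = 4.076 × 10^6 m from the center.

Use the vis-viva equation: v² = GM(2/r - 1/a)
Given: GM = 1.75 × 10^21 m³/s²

Vis-viva: v = √(GM · (2/r − 1/a)).
2/r − 1/a = 2/4.076e+06 − 1/3.784e+06 = 2.26407e-07 m⁻¹.
v = √(1.75e+21 · 2.26407e-07) m/s ≈ 1.991e+07 m/s = 1.991e+04 km/s.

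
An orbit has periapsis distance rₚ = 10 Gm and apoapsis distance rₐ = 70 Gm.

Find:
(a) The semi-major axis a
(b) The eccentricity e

Convert to SI: rₚ = 10 Gm = 1e+10 m; rₐ = 70 Gm = 7e+10 m.
(a) a = (rₚ + rₐ) / 2 = (1e+10 + 7e+10) / 2 ≈ 4e+10 m = 40 Gm.
(b) e = (rₐ − rₚ) / (rₐ + rₚ) = (7e+10 − 1e+10) / (7e+10 + 1e+10) ≈ 0.75.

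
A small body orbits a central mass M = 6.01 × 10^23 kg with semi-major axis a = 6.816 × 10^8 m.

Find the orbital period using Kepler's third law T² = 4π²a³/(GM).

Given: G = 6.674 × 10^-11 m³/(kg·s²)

GM = G · M = 6.674e-11 · 6.01e+23 = 4.01107e+13 m³/s².
Kepler's third law: T = 2π √(a³ / GM).
Substituting a = 6.816e+08 m and GM = 4.01107e+13 m³/s²:
T = 2π √((6.816e+08)³ / 4.01107e+13) s
T ≈ 1.765e+07 s = 204.3 days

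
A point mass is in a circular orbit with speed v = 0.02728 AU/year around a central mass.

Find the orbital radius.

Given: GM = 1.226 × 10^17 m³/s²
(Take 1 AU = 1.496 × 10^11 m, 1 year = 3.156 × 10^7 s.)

Convert to SI: v = 0.02728 AU/year = 129.312 m/s.
For a circular orbit, v² = GM / r, so r = GM / v².
r = 1.226e+17 / (129.312)² m ≈ 7.332e+12 m = 49.01 AU.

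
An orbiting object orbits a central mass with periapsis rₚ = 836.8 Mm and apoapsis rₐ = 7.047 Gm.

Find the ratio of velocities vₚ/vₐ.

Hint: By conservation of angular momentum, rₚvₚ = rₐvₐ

Convert to SI: rₚ = 836.8 Mm = 8.368e+08 m; rₐ = 7.047 Gm = 7.047e+09 m.
Conservation of angular momentum gives rₚvₚ = rₐvₐ, so vₚ/vₐ = rₐ/rₚ.
vₚ/vₐ = 7.047e+09 / 8.368e+08 ≈ 8.421.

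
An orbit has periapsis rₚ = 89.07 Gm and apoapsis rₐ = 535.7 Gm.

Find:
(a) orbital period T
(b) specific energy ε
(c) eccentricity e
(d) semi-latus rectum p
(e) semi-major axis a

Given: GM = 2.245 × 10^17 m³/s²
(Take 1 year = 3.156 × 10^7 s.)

Convert to SI: rₚ = 89.07 Gm = 8.907e+10 m; rₐ = 535.7 Gm = 5.357e+11 m.
(a) With a = (rₚ + rₐ)/2 = 3.12385e+11 m, T = 2π √(a³/GM) = 2π √((3.12385e+11)³/2.245e+17) s ≈ 2.315e+09 s
(b) With a = (rₚ + rₐ)/2 = 3.12385e+11 m, ε = −GM/(2a) = −2.245e+17/(2 · 3.12385e+11) J/kg ≈ -3.593e+05 J/kg
(c) e = (rₐ − rₚ)/(rₐ + rₚ) = (5.357e+11 − 8.907e+10)/(5.357e+11 + 8.907e+10) ≈ 0.7149
(d) From a = (rₚ + rₐ)/2 = 3.12385e+11 m and e = (rₐ − rₚ)/(rₐ + rₚ) = 0.714871, p = a(1 − e²) = 3.12385e+11 · (1 − (0.714871)²) ≈ 1.527e+11 m
(e) a = (rₚ + rₐ)/2 = (8.907e+10 + 5.357e+11)/2 ≈ 3.124e+11 m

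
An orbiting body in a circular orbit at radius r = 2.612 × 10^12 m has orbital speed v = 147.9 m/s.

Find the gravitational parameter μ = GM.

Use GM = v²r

For a circular orbit v² = GM/r, so GM = v² · r.
GM = (147.9)² · 2.612e+12 m³/s² ≈ 5.714e+16 m³/s² = 5.714 × 10^16 m³/s².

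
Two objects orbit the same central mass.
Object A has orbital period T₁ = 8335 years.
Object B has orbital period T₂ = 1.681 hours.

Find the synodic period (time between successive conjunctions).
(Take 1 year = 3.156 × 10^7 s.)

Convert to SI: T₁ = 8335 years = 2.63053e+11 s; T₂ = 1.681 hours = 6051.6 s.
T_syn = |T₁ · T₂ / (T₁ − T₂)|.
T_syn = |2.63053e+11 · 6051.6 / (2.63053e+11 − 6051.6)| s ≈ 6052 s = 1.681 hours.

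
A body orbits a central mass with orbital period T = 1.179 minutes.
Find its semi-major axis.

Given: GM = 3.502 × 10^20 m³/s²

Convert to SI: T = 1.179 minutes = 70.74 s.
Invert Kepler's third law: a = (GM · T² / (4π²))^(1/3).
Substituting T = 70.74 s and GM = 3.502e+20 m³/s²:
a = (3.502e+20 · (70.74)² / (4π²))^(1/3) m
a ≈ 3.541e+07 m = 35.41 Mm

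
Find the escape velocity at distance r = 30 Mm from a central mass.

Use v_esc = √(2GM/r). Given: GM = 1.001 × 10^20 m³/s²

Convert to SI: r = 30 Mm = 3e+07 m.
Escape velocity comes from setting total energy to zero: ½v² − GM/r = 0 ⇒ v_esc = √(2GM / r).
v_esc = √(2 · 1.001e+20 / 3e+07) m/s ≈ 2.583e+06 m/s = 2583 km/s.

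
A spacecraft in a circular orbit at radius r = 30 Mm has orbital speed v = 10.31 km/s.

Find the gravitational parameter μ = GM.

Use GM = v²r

Convert to SI: r = 30 Mm = 3e+07 m; v = 10.31 km/s = 10310 m/s.
For a circular orbit v² = GM/r, so GM = v² · r.
GM = (10310)² · 3e+07 m³/s² ≈ 3.189e+15 m³/s² = 3.189 × 10^15 m³/s².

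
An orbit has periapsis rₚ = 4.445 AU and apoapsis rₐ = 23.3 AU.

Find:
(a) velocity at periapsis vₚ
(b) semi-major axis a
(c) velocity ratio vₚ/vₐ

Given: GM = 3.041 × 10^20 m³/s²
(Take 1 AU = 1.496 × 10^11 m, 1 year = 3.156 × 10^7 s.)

Convert to SI: rₚ = 4.445 AU = 6.64972e+11 m; rₐ = 23.3 AU = 3.48568e+12 m.
(a) With a = (rₚ + rₐ)/2 = 2.07533e+12 m, vₚ = √(GM (2/rₚ − 1/a)) = √(3.041e+20 · (2/6.64972e+11 − 1/2.07533e+12)) m/s ≈ 2.771e+04 m/s
(b) a = (rₚ + rₐ)/2 = (6.64972e+11 + 3.48568e+12)/2 ≈ 2.075e+12 m
(c) Conservation of angular momentum (rₚvₚ = rₐvₐ) gives vₚ/vₐ = rₐ/rₚ = 3.48568e+12/6.64972e+11 ≈ 5.242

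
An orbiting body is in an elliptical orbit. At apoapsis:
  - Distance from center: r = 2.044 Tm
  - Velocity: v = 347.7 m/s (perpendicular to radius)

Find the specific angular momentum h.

Convert to SI: r = 2.044 Tm = 2.044e+12 m.
With v perpendicular to r, h = r · v.
h = 2.044e+12 · 347.7 m²/s ≈ 7.107e+14 m²/s.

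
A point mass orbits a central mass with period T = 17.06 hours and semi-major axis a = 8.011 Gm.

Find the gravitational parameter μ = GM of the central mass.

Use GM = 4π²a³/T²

Convert to SI: T = 17.06 hours = 61416 s; a = 8.011 Gm = 8.011e+09 m.
GM = 4π² · a³ / T².
GM = 4π² · (8.011e+09)³ / (61416)² m³/s² ≈ 5.381e+21 m³/s² = 5.381 × 10^21 m³/s².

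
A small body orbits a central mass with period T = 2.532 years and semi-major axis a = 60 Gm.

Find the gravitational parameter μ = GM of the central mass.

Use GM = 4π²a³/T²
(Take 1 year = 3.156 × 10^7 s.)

Convert to SI: T = 2.532 years = 7.99099e+07 s; a = 60 Gm = 6e+10 m.
GM = 4π² · a³ / T².
GM = 4π² · (6e+10)³ / (7.99099e+07)² m³/s² ≈ 1.335e+18 m³/s² = 1.335 × 10^18 m³/s².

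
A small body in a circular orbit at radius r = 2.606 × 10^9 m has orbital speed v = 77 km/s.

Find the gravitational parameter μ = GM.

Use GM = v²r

Convert to SI: v = 77 km/s = 77000 m/s.
For a circular orbit v² = GM/r, so GM = v² · r.
GM = (77000)² · 2.606e+09 m³/s² ≈ 1.545e+19 m³/s² = 1.545 × 10^19 m³/s².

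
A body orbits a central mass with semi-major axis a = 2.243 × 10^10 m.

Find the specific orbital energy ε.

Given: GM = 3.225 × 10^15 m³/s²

ε = −GM / (2a).
ε = −3.225e+15 / (2 · 2.243e+10) J/kg ≈ -7.189e+04 J/kg = -71.89 kJ/kg.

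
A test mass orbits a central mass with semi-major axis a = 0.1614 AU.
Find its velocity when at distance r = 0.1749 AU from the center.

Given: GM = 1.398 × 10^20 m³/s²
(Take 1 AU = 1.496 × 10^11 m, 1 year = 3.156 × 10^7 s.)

Convert to SI: a = 0.1614 AU = 2.41454e+10 m; r = 0.1749 AU = 2.6165e+10 m.
Vis-viva: v = √(GM · (2/r − 1/a)).
2/r − 1/a = 2/2.6165e+10 − 1/2.41454e+10 = 3.50222e-11 m⁻¹.
v = √(1.398e+20 · 3.50222e-11) m/s ≈ 6.997e+04 m/s = 14.76 AU/year.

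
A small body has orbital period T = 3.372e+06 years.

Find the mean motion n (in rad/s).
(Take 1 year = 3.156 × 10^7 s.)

Convert to SI: T = 3.372e+06 years = 1.0642e+14 s.
n = 2π / T.
n = 2π / 1.0642e+14 s ≈ 5.904e-14 rad/s.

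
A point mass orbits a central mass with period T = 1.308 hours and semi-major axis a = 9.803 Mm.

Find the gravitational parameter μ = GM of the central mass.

Convert to SI: T = 1.308 hours = 4708.8 s; a = 9.803 Mm = 9.803e+06 m.
GM = 4π² · a³ / T².
GM = 4π² · (9.803e+06)³ / (4708.8)² m³/s² ≈ 1.677e+15 m³/s² = 1.677 × 10^15 m³/s².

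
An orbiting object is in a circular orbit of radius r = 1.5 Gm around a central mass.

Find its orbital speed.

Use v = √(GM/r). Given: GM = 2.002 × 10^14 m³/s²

Convert to SI: r = 1.5 Gm = 1.5e+09 m.
For a circular orbit, gravity supplies the centripetal force, so v = √(GM / r).
v = √(2.002e+14 / 1.5e+09) m/s ≈ 365.3 m/s = 365.3 m/s.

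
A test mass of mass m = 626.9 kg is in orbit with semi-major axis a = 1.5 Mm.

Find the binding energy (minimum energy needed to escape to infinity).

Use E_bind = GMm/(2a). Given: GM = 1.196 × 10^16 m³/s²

Convert to SI: a = 1.5 Mm = 1.5e+06 m.
Total orbital energy is E = −GMm/(2a); binding energy is E_bind = −E = GMm/(2a).
E_bind = 1.196e+16 · 626.9 / (2 · 1.5e+06) J ≈ 2.499e+12 J = 2.499 TJ.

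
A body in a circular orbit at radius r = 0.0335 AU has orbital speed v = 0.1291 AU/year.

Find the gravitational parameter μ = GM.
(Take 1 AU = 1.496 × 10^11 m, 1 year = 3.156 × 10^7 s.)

Convert to SI: r = 0.0335 AU = 5.0116e+09 m; v = 0.1291 AU/year = 611.957 m/s.
For a circular orbit v² = GM/r, so GM = v² · r.
GM = (611.957)² · 5.0116e+09 m³/s² ≈ 1.877e+15 m³/s² = 1.877 × 10^15 m³/s².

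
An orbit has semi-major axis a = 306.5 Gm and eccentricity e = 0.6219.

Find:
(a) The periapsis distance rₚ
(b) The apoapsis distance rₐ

Convert to SI: a = 306.5 Gm = 3.065e+11 m.
(a) rₚ = a(1 − e) = 3.065e+11 · (1 − 0.6219) = 3.065e+11 · 0.3781 ≈ 1.159e+11 m = 115.9 Gm.
(b) rₐ = a(1 + e) = 3.065e+11 · (1 + 0.6219) = 3.065e+11 · 1.6219 ≈ 4.971e+11 m = 497.1 Gm.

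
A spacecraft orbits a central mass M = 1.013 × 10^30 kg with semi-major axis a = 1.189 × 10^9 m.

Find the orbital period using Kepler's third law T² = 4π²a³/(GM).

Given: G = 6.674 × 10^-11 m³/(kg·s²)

GM = G · M = 6.674e-11 · 1.013e+30 = 6.76076e+19 m³/s².
Kepler's third law: T = 2π √(a³ / GM).
Substituting a = 1.189e+09 m and GM = 6.76076e+19 m³/s²:
T = 2π √((1.189e+09)³ / 6.76076e+19) s
T ≈ 3.133e+04 s = 8.703 hours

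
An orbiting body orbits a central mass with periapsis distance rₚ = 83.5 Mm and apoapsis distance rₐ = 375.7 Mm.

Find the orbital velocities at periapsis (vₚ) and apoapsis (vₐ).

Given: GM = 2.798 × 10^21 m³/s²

Convert to SI: rₚ = 83.5 Mm = 8.35e+07 m; rₐ = 375.7 Mm = 3.757e+08 m.
Use the vis-viva equation v² = GM(2/r − 1/a) with a = (rₚ + rₐ)/2 = (8.35e+07 + 3.757e+08)/2 = 2.296e+08 m.
vₚ = √(GM · (2/rₚ − 1/a)) = √(2.798e+21 · (2/8.35e+07 − 1/2.296e+08)) m/s ≈ 7.405e+06 m/s = 7405 km/s.
vₐ = √(GM · (2/rₐ − 1/a)) = √(2.798e+21 · (2/3.757e+08 − 1/2.296e+08)) m/s ≈ 1.646e+06 m/s = 1646 km/s.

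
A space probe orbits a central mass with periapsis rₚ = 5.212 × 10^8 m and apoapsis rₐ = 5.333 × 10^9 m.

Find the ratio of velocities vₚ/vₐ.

Conservation of angular momentum gives rₚvₚ = rₐvₐ, so vₚ/vₐ = rₐ/rₚ.
vₚ/vₐ = 5.333e+09 / 5.212e+08 ≈ 10.23.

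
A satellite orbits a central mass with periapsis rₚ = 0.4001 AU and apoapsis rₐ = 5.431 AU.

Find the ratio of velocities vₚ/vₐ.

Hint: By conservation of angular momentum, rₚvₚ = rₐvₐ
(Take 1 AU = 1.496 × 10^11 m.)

Convert to SI: rₚ = 0.4001 AU = 5.9855e+10 m; rₐ = 5.431 AU = 8.12478e+11 m.
Conservation of angular momentum gives rₚvₚ = rₐvₐ, so vₚ/vₐ = rₐ/rₚ.
vₚ/vₐ = 8.12478e+11 / 5.9855e+10 ≈ 13.57.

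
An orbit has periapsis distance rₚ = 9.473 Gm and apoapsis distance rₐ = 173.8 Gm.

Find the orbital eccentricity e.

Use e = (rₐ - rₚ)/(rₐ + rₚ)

Convert to SI: rₚ = 9.473 Gm = 9.473e+09 m; rₐ = 173.8 Gm = 1.738e+11 m.
e = (rₐ − rₚ) / (rₐ + rₚ).
e = (1.738e+11 − 9.473e+09) / (1.738e+11 + 9.473e+09) = 1.64327e+11 / 1.83273e+11 ≈ 0.8966.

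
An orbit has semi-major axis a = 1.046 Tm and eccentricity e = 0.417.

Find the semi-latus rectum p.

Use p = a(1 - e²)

Convert to SI: a = 1.046 Tm = 1.046e+12 m.
p = a (1 − e²).
p = 1.046e+12 · (1 − (0.417)²) = 1.046e+12 · 0.826111 ≈ 8.641e+11 m = 864.1 Gm.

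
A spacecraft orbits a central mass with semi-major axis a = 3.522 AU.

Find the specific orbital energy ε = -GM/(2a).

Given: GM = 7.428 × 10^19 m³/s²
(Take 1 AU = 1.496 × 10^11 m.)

Convert to SI: a = 3.522 AU = 5.26891e+11 m.
ε = −GM / (2a).
ε = −7.428e+19 / (2 · 5.26891e+11) J/kg ≈ -7.049e+07 J/kg = -70.49 MJ/kg.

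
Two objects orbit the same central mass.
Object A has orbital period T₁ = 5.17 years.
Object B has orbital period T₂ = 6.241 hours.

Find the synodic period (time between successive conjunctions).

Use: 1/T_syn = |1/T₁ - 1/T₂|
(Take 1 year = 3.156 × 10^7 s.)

Convert to SI: T₁ = 5.17 years = 1.63165e+08 s; T₂ = 6.241 hours = 22467.6 s.
T_syn = |T₁ · T₂ / (T₁ − T₂)|.
T_syn = |1.63165e+08 · 22467.6 / (1.63165e+08 − 22467.6)| s ≈ 2.247e+04 s = 6.242 hours.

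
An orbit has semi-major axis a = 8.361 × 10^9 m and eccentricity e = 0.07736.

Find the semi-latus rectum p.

p = a (1 − e²).
p = 8.361e+09 · (1 − (0.07736)²) = 8.361e+09 · 0.994015 ≈ 8.311e+09 m = 8.311 × 10^9 m.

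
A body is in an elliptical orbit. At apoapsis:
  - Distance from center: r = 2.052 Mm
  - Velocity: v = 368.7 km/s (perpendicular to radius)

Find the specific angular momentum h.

Convert to SI: r = 2.052 Mm = 2.052e+06 m; v = 368.7 km/s = 368700 m/s.
With v perpendicular to r, h = r · v.
h = 2.052e+06 · 368700 m²/s ≈ 7.566e+11 m²/s.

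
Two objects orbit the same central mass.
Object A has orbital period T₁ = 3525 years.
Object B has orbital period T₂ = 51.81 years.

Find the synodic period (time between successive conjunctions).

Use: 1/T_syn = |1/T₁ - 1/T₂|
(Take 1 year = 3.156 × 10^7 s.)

Convert to SI: T₁ = 3525 years = 1.11249e+11 s; T₂ = 51.81 years = 1.63512e+09 s.
T_syn = |T₁ · T₂ / (T₁ − T₂)|.
T_syn = |1.11249e+11 · 1.63512e+09 / (1.11249e+11 − 1.63512e+09)| s ≈ 1.66e+09 s = 52.58 years.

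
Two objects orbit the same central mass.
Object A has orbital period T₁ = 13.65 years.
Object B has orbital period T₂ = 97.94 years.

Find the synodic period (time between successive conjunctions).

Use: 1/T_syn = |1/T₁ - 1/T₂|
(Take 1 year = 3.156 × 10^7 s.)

Convert to SI: T₁ = 13.65 years = 4.30794e+08 s; T₂ = 97.94 years = 3.09099e+09 s.
T_syn = |T₁ · T₂ / (T₁ − T₂)|.
T_syn = |4.30794e+08 · 3.09099e+09 / (4.30794e+08 − 3.09099e+09)| s ≈ 5.006e+08 s = 15.86 years.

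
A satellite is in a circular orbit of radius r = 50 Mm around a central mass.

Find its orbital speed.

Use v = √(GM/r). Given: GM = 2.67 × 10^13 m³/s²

Convert to SI: r = 50 Mm = 5e+07 m.
For a circular orbit, gravity supplies the centripetal force, so v = √(GM / r).
v = √(2.67e+13 / 5e+07) m/s ≈ 730.8 m/s = 730.8 m/s.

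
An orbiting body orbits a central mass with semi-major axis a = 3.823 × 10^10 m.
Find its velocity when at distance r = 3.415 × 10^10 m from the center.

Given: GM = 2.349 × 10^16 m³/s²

Vis-viva: v = √(GM · (2/r − 1/a)).
2/r − 1/a = 2/3.415e+10 − 1/3.823e+10 = 3.24077e-11 m⁻¹.
v = √(2.349e+16 · 3.24077e-11) m/s ≈ 872.5 m/s = 872.5 m/s.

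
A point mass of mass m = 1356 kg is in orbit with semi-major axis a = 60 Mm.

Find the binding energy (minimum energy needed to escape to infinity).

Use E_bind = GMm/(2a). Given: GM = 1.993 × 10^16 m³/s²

Convert to SI: a = 60 Mm = 6e+07 m.
Total orbital energy is E = −GMm/(2a); binding energy is E_bind = −E = GMm/(2a).
E_bind = 1.993e+16 · 1356 / (2 · 6e+07) J ≈ 2.252e+11 J = 225.2 GJ.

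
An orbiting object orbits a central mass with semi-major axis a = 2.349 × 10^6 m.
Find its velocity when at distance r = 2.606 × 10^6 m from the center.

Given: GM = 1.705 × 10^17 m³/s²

Vis-viva: v = √(GM · (2/r − 1/a)).
2/r − 1/a = 2/2.606e+06 − 1/2.349e+06 = 3.41747e-07 m⁻¹.
v = √(1.705e+17 · 3.41747e-07) m/s ≈ 2.414e+05 m/s = 241.4 km/s.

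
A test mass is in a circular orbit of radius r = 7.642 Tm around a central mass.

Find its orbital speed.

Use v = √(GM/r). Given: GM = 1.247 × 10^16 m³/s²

Convert to SI: r = 7.642 Tm = 7.642e+12 m.
For a circular orbit, gravity supplies the centripetal force, so v = √(GM / r).
v = √(1.247e+16 / 7.642e+12) m/s ≈ 40.4 m/s = 40.4 m/s.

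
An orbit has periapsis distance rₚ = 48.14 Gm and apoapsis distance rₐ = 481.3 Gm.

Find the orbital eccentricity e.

Convert to SI: rₚ = 48.14 Gm = 4.814e+10 m; rₐ = 481.3 Gm = 4.813e+11 m.
e = (rₐ − rₚ) / (rₐ + rₚ).
e = (4.813e+11 − 4.814e+10) / (4.813e+11 + 4.814e+10) = 4.3316e+11 / 5.2944e+11 ≈ 0.8181.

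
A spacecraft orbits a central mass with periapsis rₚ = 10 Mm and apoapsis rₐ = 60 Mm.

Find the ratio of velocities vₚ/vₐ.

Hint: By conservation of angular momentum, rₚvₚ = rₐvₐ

Convert to SI: rₚ = 10 Mm = 1e+07 m; rₐ = 60 Mm = 6e+07 m.
Conservation of angular momentum gives rₚvₚ = rₐvₐ, so vₚ/vₐ = rₐ/rₚ.
vₚ/vₐ = 6e+07 / 1e+07 ≈ 6.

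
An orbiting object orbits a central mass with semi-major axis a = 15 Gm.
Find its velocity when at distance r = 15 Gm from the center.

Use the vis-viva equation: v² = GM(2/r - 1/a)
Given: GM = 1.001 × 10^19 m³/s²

Convert to SI: a = 15 Gm = 1.5e+10 m; r = 15 Gm = 1.5e+10 m.
Vis-viva: v = √(GM · (2/r − 1/a)).
2/r − 1/a = 2/1.5e+10 − 1/1.5e+10 = 6.66667e-11 m⁻¹.
v = √(1.001e+19 · 6.66667e-11) m/s ≈ 2.583e+04 m/s = 25.83 km/s.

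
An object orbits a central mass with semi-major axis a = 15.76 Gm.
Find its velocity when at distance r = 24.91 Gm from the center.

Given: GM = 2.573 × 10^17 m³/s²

Convert to SI: a = 15.76 Gm = 1.576e+10 m; r = 24.91 Gm = 2.491e+10 m.
Vis-viva: v = √(GM · (2/r − 1/a)).
2/r − 1/a = 2/2.491e+10 − 1/1.576e+10 = 1.68373e-11 m⁻¹.
v = √(2.573e+17 · 1.68373e-11) m/s ≈ 2081 m/s = 2.081 km/s.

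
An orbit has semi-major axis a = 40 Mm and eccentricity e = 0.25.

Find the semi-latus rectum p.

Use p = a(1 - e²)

Convert to SI: a = 40 Mm = 4e+07 m.
p = a (1 − e²).
p = 4e+07 · (1 − (0.25)²) = 4e+07 · 0.9375 ≈ 3.75e+07 m = 37.5 Mm.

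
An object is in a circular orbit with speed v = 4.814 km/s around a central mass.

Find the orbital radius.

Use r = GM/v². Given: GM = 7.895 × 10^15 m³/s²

Convert to SI: v = 4.814 km/s = 4814 m/s.
For a circular orbit, v² = GM / r, so r = GM / v².
r = 7.895e+15 / (4814)² m ≈ 3.407e+08 m = 3.407 × 10^8 m.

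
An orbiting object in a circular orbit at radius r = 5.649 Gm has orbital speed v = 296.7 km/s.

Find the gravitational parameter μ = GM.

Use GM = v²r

Convert to SI: r = 5.649 Gm = 5.649e+09 m; v = 296.7 km/s = 296700 m/s.
For a circular orbit v² = GM/r, so GM = v² · r.
GM = (296700)² · 5.649e+09 m³/s² ≈ 4.973e+20 m³/s² = 4.973 × 10^20 m³/s².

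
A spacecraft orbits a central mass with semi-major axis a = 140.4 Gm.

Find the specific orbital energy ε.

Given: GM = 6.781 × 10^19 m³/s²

Convert to SI: a = 140.4 Gm = 1.404e+11 m.
ε = −GM / (2a).
ε = −6.781e+19 / (2 · 1.404e+11) J/kg ≈ -2.415e+08 J/kg = -241.5 MJ/kg.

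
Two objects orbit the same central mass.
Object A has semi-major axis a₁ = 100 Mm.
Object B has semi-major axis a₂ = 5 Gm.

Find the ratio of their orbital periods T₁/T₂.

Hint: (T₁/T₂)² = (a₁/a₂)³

Convert to SI: a₁ = 100 Mm = 1e+08 m; a₂ = 5 Gm = 5e+09 m.
From Kepler's third law, (T₁/T₂)² = (a₁/a₂)³, so T₁/T₂ = (a₁/a₂)^(3/2).
a₁/a₂ = 1e+08 / 5e+09 = 0.02.
T₁/T₂ = (0.02)^(3/2) ≈ 0.002828.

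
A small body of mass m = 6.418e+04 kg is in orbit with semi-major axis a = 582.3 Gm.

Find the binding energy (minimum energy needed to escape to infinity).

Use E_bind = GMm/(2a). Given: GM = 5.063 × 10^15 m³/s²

Convert to SI: a = 582.3 Gm = 5.823e+11 m.
Total orbital energy is E = −GMm/(2a); binding energy is E_bind = −E = GMm/(2a).
E_bind = 5.063e+15 · 6.418e+04 / (2 · 5.823e+11) J ≈ 2.79e+08 J = 279 MJ.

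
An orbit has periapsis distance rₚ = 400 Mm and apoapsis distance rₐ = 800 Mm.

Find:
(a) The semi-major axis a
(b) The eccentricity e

Convert to SI: rₚ = 400 Mm = 4e+08 m; rₐ = 800 Mm = 8e+08 m.
(a) a = (rₚ + rₐ) / 2 = (4e+08 + 8e+08) / 2 ≈ 6e+08 m = 600 Mm.
(b) e = (rₐ − rₚ) / (rₐ + rₚ) = (8e+08 − 4e+08) / (8e+08 + 4e+08) ≈ 0.3333.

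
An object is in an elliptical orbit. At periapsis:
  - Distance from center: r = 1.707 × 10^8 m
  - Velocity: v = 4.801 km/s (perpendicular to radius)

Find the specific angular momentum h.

Convert to SI: v = 4.801 km/s = 4801 m/s.
With v perpendicular to r, h = r · v.
h = 1.707e+08 · 4801 m²/s ≈ 8.195e+11 m²/s.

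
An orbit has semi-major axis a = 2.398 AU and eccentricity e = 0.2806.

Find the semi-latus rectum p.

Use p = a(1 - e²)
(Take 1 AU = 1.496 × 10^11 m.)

Convert to SI: a = 2.398 AU = 3.58741e+11 m.
p = a (1 − e²).
p = 3.58741e+11 · (1 − (0.2806)²) = 3.58741e+11 · 0.921264 ≈ 3.305e+11 m = 2.209 AU.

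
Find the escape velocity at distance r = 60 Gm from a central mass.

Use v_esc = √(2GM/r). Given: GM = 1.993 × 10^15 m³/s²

Convert to SI: r = 60 Gm = 6e+10 m.
Escape velocity comes from setting total energy to zero: ½v² − GM/r = 0 ⇒ v_esc = √(2GM / r).
v_esc = √(2 · 1.993e+15 / 6e+10) m/s ≈ 257.7 m/s = 257.7 m/s.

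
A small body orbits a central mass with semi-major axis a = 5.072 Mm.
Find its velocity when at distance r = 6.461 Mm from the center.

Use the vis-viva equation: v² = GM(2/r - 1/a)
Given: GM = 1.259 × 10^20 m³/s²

Convert to SI: a = 5.072 Mm = 5.072e+06 m; r = 6.461 Mm = 6.461e+06 m.
Vis-viva: v = √(GM · (2/r − 1/a)).
2/r − 1/a = 2/6.461e+06 − 1/5.072e+06 = 1.12389e-07 m⁻¹.
v = √(1.259e+20 · 1.12389e-07) m/s ≈ 3.762e+06 m/s = 3762 km/s.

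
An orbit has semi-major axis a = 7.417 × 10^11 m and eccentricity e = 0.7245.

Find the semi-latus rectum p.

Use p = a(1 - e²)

p = a (1 − e²).
p = 7.417e+11 · (1 − (0.7245)²) = 7.417e+11 · 0.4751 ≈ 3.524e+11 m = 3.524 × 10^11 m.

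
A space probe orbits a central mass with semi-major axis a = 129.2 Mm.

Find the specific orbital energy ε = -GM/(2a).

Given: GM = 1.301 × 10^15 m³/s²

Convert to SI: a = 129.2 Mm = 1.292e+08 m.
ε = −GM / (2a).
ε = −1.301e+15 / (2 · 1.292e+08) J/kg ≈ -5.035e+06 J/kg = -5.035 MJ/kg.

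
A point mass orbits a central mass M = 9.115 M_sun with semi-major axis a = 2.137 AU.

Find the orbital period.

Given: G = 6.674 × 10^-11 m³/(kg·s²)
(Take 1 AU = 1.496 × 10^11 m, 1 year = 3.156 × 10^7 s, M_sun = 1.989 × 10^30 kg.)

Convert to SI: a = 2.137 AU = 3.19695e+11 m; M = 9.115 M_sun = 1.81297e+31 kg.
GM = G · M = 6.674e-11 · 1.81297e+31 = 1.20998e+21 m³/s².
Kepler's third law: T = 2π √(a³ / GM).
Substituting a = 3.19695e+11 m and GM = 1.20998e+21 m³/s²:
T = 2π √((3.19695e+11)³ / 1.20998e+21) s
T ≈ 3.265e+07 s = 1.035 years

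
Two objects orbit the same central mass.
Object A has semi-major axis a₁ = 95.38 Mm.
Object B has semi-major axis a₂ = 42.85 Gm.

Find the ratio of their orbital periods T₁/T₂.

Convert to SI: a₁ = 95.38 Mm = 9.538e+07 m; a₂ = 42.85 Gm = 4.285e+10 m.
From Kepler's third law, (T₁/T₂)² = (a₁/a₂)³, so T₁/T₂ = (a₁/a₂)^(3/2).
a₁/a₂ = 9.538e+07 / 4.285e+10 = 0.0022259.
T₁/T₂ = (0.0022259)^(3/2) ≈ 0.000105.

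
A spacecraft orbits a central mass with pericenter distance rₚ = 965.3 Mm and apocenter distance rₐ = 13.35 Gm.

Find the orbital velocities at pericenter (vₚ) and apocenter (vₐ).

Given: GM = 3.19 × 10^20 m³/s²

Convert to SI: rₚ = 965.3 Mm = 9.653e+08 m; rₐ = 13.35 Gm = 1.335e+10 m.
Use the vis-viva equation v² = GM(2/r − 1/a) with a = (rₚ + rₐ)/2 = (9.653e+08 + 1.335e+10)/2 = 7.15765e+09 m.
vₚ = √(GM · (2/rₚ − 1/a)) = √(3.19e+20 · (2/9.653e+08 − 1/7.15765e+09)) m/s ≈ 7.851e+05 m/s = 785.1 km/s.
vₐ = √(GM · (2/rₐ − 1/a)) = √(3.19e+20 · (2/1.335e+10 − 1/7.15765e+09)) m/s ≈ 5.677e+04 m/s = 56.77 km/s.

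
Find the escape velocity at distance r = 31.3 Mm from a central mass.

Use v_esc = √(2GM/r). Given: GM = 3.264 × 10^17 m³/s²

Convert to SI: r = 31.3 Mm = 3.13e+07 m.
Escape velocity comes from setting total energy to zero: ½v² − GM/r = 0 ⇒ v_esc = √(2GM / r).
v_esc = √(2 · 3.264e+17 / 3.13e+07) m/s ≈ 1.444e+05 m/s = 144.4 km/s.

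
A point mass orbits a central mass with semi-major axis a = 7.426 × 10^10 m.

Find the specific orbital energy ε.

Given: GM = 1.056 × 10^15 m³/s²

ε = −GM / (2a).
ε = −1.056e+15 / (2 · 7.426e+10) J/kg ≈ -7110 J/kg = -7.11 kJ/kg.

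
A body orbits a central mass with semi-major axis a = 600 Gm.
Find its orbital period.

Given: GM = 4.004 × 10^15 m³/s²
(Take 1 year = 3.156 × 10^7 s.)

Convert to SI: a = 600 Gm = 6e+11 m.
Kepler's third law: T = 2π √(a³ / GM).
Substituting a = 6e+11 m and GM = 4.004e+15 m³/s²:
T = 2π √((6e+11)³ / 4.004e+15) s
T ≈ 4.615e+10 s = 1462 years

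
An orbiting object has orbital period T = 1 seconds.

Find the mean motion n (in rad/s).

n = 2π / T.
n = 2π / 1 s ≈ 6.283 rad/s.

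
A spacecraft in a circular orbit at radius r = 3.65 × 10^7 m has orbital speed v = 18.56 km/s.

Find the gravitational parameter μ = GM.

Convert to SI: v = 18.56 km/s = 18560 m/s.
For a circular orbit v² = GM/r, so GM = v² · r.
GM = (18560)² · 3.65e+07 m³/s² ≈ 1.257e+16 m³/s² = 1.257 × 10^16 m³/s².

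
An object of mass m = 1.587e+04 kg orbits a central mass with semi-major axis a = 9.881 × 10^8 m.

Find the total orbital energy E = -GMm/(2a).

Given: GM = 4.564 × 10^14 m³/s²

E = −GMm / (2a).
E = −4.564e+14 · 1.587e+04 / (2 · 9.881e+08) J ≈ -3.665e+09 J = -3.665 GJ.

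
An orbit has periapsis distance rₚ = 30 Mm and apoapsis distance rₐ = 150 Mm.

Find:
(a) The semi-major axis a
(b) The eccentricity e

Convert to SI: rₚ = 30 Mm = 3e+07 m; rₐ = 150 Mm = 1.5e+08 m.
(a) a = (rₚ + rₐ) / 2 = (3e+07 + 1.5e+08) / 2 ≈ 9e+07 m = 90 Mm.
(b) e = (rₐ − rₚ) / (rₐ + rₚ) = (1.5e+08 − 3e+07) / (1.5e+08 + 3e+07) ≈ 0.6667.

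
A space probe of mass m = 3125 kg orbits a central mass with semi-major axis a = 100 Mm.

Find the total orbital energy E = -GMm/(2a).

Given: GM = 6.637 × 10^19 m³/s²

Convert to SI: a = 100 Mm = 1e+08 m.
E = −GMm / (2a).
E = −6.637e+19 · 3125 / (2 · 1e+08) J ≈ -1.037e+15 J = -1.037 PJ.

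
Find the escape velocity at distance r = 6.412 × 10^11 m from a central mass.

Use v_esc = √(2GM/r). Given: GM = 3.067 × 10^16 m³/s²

Escape velocity comes from setting total energy to zero: ½v² − GM/r = 0 ⇒ v_esc = √(2GM / r).
v_esc = √(2 · 3.067e+16 / 6.412e+11) m/s ≈ 309.3 m/s = 309.3 m/s.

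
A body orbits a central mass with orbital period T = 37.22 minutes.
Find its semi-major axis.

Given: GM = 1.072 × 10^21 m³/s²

Convert to SI: T = 37.22 minutes = 2233.2 s.
Invert Kepler's third law: a = (GM · T² / (4π²))^(1/3).
Substituting T = 2233.2 s and GM = 1.072e+21 m³/s²:
a = (1.072e+21 · (2233.2)² / (4π²))^(1/3) m
a ≈ 5.135e+08 m = 5.135 × 10^8 m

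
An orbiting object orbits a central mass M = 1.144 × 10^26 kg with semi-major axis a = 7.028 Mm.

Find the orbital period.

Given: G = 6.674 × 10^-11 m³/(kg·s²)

Convert to SI: a = 7.028 Mm = 7.028e+06 m.
GM = G · M = 6.674e-11 · 1.144e+26 = 7.63506e+15 m³/s².
Kepler's third law: T = 2π √(a³ / GM).
Substituting a = 7.028e+06 m and GM = 7.63506e+15 m³/s²:
T = 2π √((7.028e+06)³ / 7.63506e+15) s
T ≈ 1340 s = 22.33 minutes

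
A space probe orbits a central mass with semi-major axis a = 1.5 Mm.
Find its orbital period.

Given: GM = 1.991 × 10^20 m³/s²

Convert to SI: a = 1.5 Mm = 1.5e+06 m.
Kepler's third law: T = 2π √(a³ / GM).
Substituting a = 1.5e+06 m and GM = 1.991e+20 m³/s²:
T = 2π √((1.5e+06)³ / 1.991e+20) s
T ≈ 0.8181 s = 0.8181 seconds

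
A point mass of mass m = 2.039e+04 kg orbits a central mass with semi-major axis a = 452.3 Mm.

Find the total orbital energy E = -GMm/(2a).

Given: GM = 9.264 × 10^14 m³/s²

Convert to SI: a = 452.3 Mm = 4.523e+08 m.
E = −GMm / (2a).
E = −9.264e+14 · 2.039e+04 / (2 · 4.523e+08) J ≈ -2.088e+10 J = -20.88 GJ.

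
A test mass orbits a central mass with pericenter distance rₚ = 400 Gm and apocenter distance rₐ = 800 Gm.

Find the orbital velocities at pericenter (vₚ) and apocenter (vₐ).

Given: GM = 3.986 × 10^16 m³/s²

Convert to SI: rₚ = 400 Gm = 4e+11 m; rₐ = 800 Gm = 8e+11 m.
Use the vis-viva equation v² = GM(2/r − 1/a) with a = (rₚ + rₐ)/2 = (4e+11 + 8e+11)/2 = 6e+11 m.
vₚ = √(GM · (2/rₚ − 1/a)) = √(3.986e+16 · (2/4e+11 − 1/6e+11)) m/s ≈ 364.5 m/s = 364.5 m/s.
vₐ = √(GM · (2/rₐ − 1/a)) = √(3.986e+16 · (2/8e+11 − 1/6e+11)) m/s ≈ 182.3 m/s = 182.3 m/s.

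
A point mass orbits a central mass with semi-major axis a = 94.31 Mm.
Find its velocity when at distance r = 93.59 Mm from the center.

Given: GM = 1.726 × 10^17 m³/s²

Convert to SI: a = 94.31 Mm = 9.431e+07 m; r = 93.59 Mm = 9.359e+07 m.
Vis-viva: v = √(GM · (2/r − 1/a)).
2/r − 1/a = 2/9.359e+07 − 1/9.431e+07 = 1.07665e-08 m⁻¹.
v = √(1.726e+17 · 1.07665e-08) m/s ≈ 4.311e+04 m/s = 43.11 km/s.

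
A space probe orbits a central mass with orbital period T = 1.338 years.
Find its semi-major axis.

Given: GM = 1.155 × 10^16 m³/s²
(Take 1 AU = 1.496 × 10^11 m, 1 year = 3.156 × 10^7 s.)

Convert to SI: T = 1.338 years = 4.22273e+07 s.
Invert Kepler's third law: a = (GM · T² / (4π²))^(1/3).
Substituting T = 4.22273e+07 s and GM = 1.155e+16 m³/s²:
a = (1.155e+16 · (4.22273e+07)² / (4π²))^(1/3) m
a ≈ 8.05e+09 m = 0.05381 AU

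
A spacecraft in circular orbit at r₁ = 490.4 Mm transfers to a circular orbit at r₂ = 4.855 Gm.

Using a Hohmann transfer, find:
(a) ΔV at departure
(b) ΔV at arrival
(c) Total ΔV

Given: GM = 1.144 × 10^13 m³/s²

Convert to SI: r₁ = 490.4 Mm = 4.904e+08 m; r₂ = 4.855 Gm = 4.855e+09 m.
Transfer semi-major axis: a_t = (r₁ + r₂)/2 = (4.904e+08 + 4.855e+09)/2 = 2.6727e+09 m.
Circular speeds: v₁ = √(GM/r₁) = 152.735 m/s, v₂ = √(GM/r₂) = 48.5421 m/s.
Transfer speeds (vis-viva v² = GM(2/r − 1/a_t)): v₁ᵗ = 205.853 m/s, v₂ᵗ = 20.7931 m/s.
(a) ΔV₁ = |v₁ᵗ − v₁| ≈ 53.12 m/s = 53.12 m/s.
(b) ΔV₂ = |v₂ − v₂ᵗ| ≈ 27.75 m/s = 27.75 m/s.
(c) ΔV_total = ΔV₁ + ΔV₂ ≈ 80.87 m/s = 80.87 m/s.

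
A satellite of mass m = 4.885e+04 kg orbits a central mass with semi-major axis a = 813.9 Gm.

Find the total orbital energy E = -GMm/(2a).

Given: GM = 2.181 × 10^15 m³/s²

Convert to SI: a = 813.9 Gm = 8.139e+11 m.
E = −GMm / (2a).
E = −2.181e+15 · 4.885e+04 / (2 · 8.139e+11) J ≈ -6.545e+07 J = -65.45 MJ.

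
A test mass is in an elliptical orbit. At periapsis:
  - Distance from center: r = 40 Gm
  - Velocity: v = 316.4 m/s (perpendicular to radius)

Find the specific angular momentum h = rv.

Convert to SI: r = 40 Gm = 4e+10 m.
With v perpendicular to r, h = r · v.
h = 4e+10 · 316.4 m²/s ≈ 1.266e+13 m²/s.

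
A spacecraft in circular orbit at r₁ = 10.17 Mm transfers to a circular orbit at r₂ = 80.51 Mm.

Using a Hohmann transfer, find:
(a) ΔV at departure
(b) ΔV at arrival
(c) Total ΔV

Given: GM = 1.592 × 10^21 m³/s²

Convert to SI: r₁ = 10.17 Mm = 1.017e+07 m; r₂ = 80.51 Mm = 8.051e+07 m.
Transfer semi-major axis: a_t = (r₁ + r₂)/2 = (1.017e+07 + 8.051e+07)/2 = 4.534e+07 m.
Circular speeds: v₁ = √(GM/r₁) = 1.25115e+07 m/s, v₂ = √(GM/r₂) = 4.44679e+06 m/s.
Transfer speeds (vis-viva v² = GM(2/r − 1/a_t)): v₁ᵗ = 1.66723e+07 m/s, v₂ᵗ = 2.10604e+06 m/s.
(a) ΔV₁ = |v₁ᵗ − v₁| ≈ 4.161e+06 m/s = 4161 km/s.
(b) ΔV₂ = |v₂ − v₂ᵗ| ≈ 2.341e+06 m/s = 2341 km/s.
(c) ΔV_total = ΔV₁ + ΔV₂ ≈ 6.501e+06 m/s = 6501 km/s.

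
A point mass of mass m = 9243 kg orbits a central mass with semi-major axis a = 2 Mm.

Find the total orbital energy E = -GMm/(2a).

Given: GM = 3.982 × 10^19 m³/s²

Convert to SI: a = 2 Mm = 2e+06 m.
E = −GMm / (2a).
E = −3.982e+19 · 9243 / (2 · 2e+06) J ≈ -9.201e+16 J = -92.01 PJ.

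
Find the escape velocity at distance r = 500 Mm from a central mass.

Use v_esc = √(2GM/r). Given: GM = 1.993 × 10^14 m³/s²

Convert to SI: r = 500 Mm = 5e+08 m.
Escape velocity comes from setting total energy to zero: ½v² − GM/r = 0 ⇒ v_esc = √(2GM / r).
v_esc = √(2 · 1.993e+14 / 5e+08) m/s ≈ 892.9 m/s = 892.9 m/s.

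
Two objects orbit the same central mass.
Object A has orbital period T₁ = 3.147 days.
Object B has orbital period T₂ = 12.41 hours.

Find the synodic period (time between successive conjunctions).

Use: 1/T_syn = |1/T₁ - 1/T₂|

Convert to SI: T₁ = 3.147 days = 271901 s; T₂ = 12.41 hours = 44676 s.
T_syn = |T₁ · T₂ / (T₁ − T₂)|.
T_syn = |271901 · 44676 / (271901 − 44676)| s ≈ 5.346e+04 s = 14.85 hours.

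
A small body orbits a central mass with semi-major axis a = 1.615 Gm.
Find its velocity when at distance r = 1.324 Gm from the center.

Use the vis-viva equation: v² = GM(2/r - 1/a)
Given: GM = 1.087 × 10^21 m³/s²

Convert to SI: a = 1.615 Gm = 1.615e+09 m; r = 1.324 Gm = 1.324e+09 m.
Vis-viva: v = √(GM · (2/r − 1/a)).
2/r − 1/a = 2/1.324e+09 − 1/1.615e+09 = 8.91379e-10 m⁻¹.
v = √(1.087e+21 · 8.91379e-10) m/s ≈ 9.843e+05 m/s = 984.3 km/s.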